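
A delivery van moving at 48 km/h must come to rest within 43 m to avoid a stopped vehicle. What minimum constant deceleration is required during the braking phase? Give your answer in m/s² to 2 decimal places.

Required deceleration ≈ 2.07 m/s²

48 km/h ÷ 3.6 = 13.3333 m/s.
v² = 2a·d ⇒ a = v²/(2d) = 13.3333² / (2 × 43.000) = 177.777 / 86.000 = 2.0672 m/s².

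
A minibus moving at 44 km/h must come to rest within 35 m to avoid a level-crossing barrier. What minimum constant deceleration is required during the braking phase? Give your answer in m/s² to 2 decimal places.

Required deceleration ≈ 2.13 m/s²

44 km/h ÷ 3.6 = 12.2222 m/s.
v² = 2a·d ⇒ a = v²/(2d) = 12.2222² / (2 × 35.000) = 149.382 / 70.000 = 2.1340 m/s².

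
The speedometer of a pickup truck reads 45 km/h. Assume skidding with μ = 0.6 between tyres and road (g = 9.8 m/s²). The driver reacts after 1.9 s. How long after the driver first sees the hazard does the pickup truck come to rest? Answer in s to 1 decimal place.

Total time ≈ 4.0 s

45 km/h ÷ 3.6 = 12.5000 m/s.
a = μg = 0.6 × 9.8 = 5.880 m/s².
Braking time = v/a = 12.5000 / 5.880 = 2.126 s.
Total = 1.9 + 2.126 = 4.026 s.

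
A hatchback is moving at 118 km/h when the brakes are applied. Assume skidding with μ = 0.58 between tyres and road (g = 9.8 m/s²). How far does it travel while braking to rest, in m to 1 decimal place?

118 km/h ÷ 3.6 = 32.7778 m/s.
a = μg = 0.58 × 9.8 = 5.684 m/s².
Braking distance = v²/(2a) = 32.7778² / (2 × 5.684) = 1074.384 / 11.368 = 94.510 m.

Braking distance ≈ 94.5 m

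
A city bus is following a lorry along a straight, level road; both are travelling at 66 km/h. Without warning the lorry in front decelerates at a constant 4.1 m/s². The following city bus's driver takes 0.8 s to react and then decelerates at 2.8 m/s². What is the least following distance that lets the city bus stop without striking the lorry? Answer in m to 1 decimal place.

Minimum gap ≈ 33.7 m

66 km/h ÷ 3.6 = 18.3333 m/s.
Leader travels v²/(2a_L) = 336.110 / 8.200 = 40.989 m before stopping.
Follower covers v·t_r = 18.3333 × 0.8 = 14.667 m while reacting, then v²/(2a_F) = 336.110 / 5.600 = 60.020 m while braking, for a total of 14.667 + 60.020 = 74.687 m.
Since a_F ≤ a_L and the follower starts braking later, the follower is never slower than the leader, so the closest approach is when both have stopped.
Minimum gap = 74.687 − 40.989 = 33.698 m.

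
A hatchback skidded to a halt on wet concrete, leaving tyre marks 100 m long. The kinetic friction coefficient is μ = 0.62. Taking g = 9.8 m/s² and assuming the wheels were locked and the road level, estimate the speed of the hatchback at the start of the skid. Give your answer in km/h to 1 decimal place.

Deceleration a = μg = 0.62 × 9.8 = 6.076 m/s².
v = √(2a·d) = √(2 × 6.076 × 100) = √1215.200 = 34.8597 m/s.
= 34.8597 × 3.6 = 125.495 km/h.

Initial speed ≈ 125.5 km/h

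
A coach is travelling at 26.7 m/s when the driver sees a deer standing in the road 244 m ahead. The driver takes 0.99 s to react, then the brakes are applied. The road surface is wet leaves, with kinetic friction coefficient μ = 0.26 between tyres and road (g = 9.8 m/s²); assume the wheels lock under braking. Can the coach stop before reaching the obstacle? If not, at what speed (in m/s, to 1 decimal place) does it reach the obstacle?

a = μg = 0.26 × 9.8 = 2.548 m/s².
Reaction distance = 26.7000 × 0.99 = 26.433 m.
Braking distance = v²/(2a) = 712.890 / 5.096 = 139.892 m.
Total stopping distance = 26.433 + 139.892 = 166.325 m, vs 244 m available — it stops with 244 − 166.325 = 77.675 m to spare.

Yes — it stops about 77.7 m short of the obstacle, so it never reaches it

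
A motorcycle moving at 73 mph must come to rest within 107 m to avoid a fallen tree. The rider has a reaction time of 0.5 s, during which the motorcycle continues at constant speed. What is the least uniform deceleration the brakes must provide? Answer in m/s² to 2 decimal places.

73 mph × 0.44704 = 32.6339 m/s.
Distance covered during reaction = 32.6339 × 0.5 = 16.317 m.
Distance available for braking: 107 − 16.317 = 90.683 m.
v² = 2a·d ⇒ a = v²/(2d) = 32.6339² / (2 × 90.683) = 1064.971 / 181.366 = 5.8719 m/s².

Required deceleration ≈ 5.87 m/s²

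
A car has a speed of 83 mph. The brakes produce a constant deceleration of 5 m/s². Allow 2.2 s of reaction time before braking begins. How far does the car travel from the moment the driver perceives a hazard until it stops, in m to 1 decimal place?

83 mph × 0.44704 = 37.1043 m/s.
Reaction distance = v·t_r = 37.1043 × 2.2 = 81.629 m.
Braking distance = v²/(2a) = 37.1043² / (2 × 5.000) = 1376.729 / 10.000 = 137.673 m.
Total = 81.629 + 137.673 = 219.302 m.

Total stopping distance ≈ 219.3 m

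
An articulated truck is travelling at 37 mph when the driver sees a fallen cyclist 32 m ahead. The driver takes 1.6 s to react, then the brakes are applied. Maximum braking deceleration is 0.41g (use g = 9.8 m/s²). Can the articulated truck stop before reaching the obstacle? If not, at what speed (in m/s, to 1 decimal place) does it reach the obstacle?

No — it strikes the obstacle at 15.1 m/s

37 mph × 0.44704 = 16.5405 m/s.
a = 0.41 × 9.8 = 4.018 m/s².
Reaction distance = 16.5405 × 1.6 = 26.465 m.
Braking distance needed to stop: v²/(2a) = 273.588 / 8.036 = 34.045 m, so total needed = 26.465 + 34.045 = 60.510 m > 32 m — it cannot stop.
Distance remaining when braking begins: 32 − 26.465 = 5.535 m.
v² = v₀² − 2a·d = 273.588 − 2 × 4.018 × 5.535 = 229.109 m²/s².
v = √229.109 = 15.136 m/s.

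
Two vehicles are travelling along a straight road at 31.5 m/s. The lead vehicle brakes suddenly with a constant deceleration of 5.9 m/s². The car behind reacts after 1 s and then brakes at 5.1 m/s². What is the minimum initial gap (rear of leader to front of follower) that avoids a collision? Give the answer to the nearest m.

Minimum gap ≈ 45 m

Leader travels v²/(2a_L) = 992.250 / 11.800 = 84.089 m before stopping.
Follower covers v·t_r = 31.5000 × 1 = 31.500 m while reacting, then v²/(2a_F) = 992.250 / 10.200 = 97.279 m while braking, for a total of 31.500 + 97.279 = 128.779 m.
Since a_F ≤ a_L and the follower starts braking later, the follower is never slower than the leader, so the closest approach is when both have stopped.
Minimum gap = 128.779 − 84.089 = 44.690 m.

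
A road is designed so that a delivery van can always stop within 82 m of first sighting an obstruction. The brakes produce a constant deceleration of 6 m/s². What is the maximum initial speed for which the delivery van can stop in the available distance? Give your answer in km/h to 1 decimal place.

v²/(2a) = d ⇒ v = √(2 × 6.000 × 82) = √984.00 = 31.3688 m/s.
31.3688 m/s × 3.6 = 112.928 km/h.

Maximum speed ≈ 112.9 km/h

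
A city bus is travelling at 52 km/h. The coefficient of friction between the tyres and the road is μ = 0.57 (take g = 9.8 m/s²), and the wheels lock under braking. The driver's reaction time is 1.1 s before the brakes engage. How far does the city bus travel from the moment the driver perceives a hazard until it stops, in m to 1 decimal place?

Total stopping distance ≈ 34.6 m

52 km/h ÷ 3.6 = 14.4444 m/s.
a = μg = 0.57 × 9.8 = 5.586 m/s².
Reaction distance = v·t_r = 14.4444 × 1.1 = 15.889 m.
Braking distance = v²/(2a) = 14.4444² / (2 × 5.586) = 208.641 / 11.172 = 18.675 m.
Total = 15.889 + 18.675 = 34.564 m.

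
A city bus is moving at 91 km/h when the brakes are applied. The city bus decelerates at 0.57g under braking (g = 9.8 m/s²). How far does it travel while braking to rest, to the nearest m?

91 km/h ÷ 3.6 = 25.2778 m/s.
a = 0.57 × 9.8 = 5.586 m/s².
Braking distance = v²/(2a) = 25.2778² / (2 × 5.586) = 638.967 / 11.172 = 57.194 m.

Braking distance ≈ 57 m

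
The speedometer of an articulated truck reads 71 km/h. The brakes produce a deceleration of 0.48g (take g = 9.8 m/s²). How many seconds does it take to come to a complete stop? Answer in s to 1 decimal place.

71 km/h ÷ 3.6 = 19.7222 m/s.
a = 0.48 × 9.8 = 4.704 m/s².
Braking time = v/a = 19.7222 / 4.704 = 4.193 s.

Braking time ≈ 4.2 s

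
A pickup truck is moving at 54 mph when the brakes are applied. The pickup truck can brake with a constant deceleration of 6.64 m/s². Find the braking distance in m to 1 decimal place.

54 mph × 0.44704 = 24.1402 m/s.
Braking distance = v²/(2a) = 24.1402² / (2 × 6.640) = 582.749 / 13.280 = 43.882 m.

Braking distance ≈ 43.9 m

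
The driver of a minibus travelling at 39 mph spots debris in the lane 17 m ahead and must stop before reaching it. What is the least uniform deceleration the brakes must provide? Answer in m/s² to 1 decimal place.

39 mph × 0.44704 = 17.4346 m/s.
v² = 2a·d ⇒ a = v²/(2d) = 17.4346² / (2 × 17.000) = 303.965 / 34.000 = 8.9401 m/s².

Required deceleration ≈ 8.9 m/s²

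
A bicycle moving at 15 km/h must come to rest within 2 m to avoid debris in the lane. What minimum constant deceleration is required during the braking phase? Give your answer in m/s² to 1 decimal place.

Required deceleration ≈ 4.3 m/s²

15 km/h ÷ 3.6 = 4.1667 m/s.
v² = 2a·d ⇒ a = v²/(2d) = 4.1667² / (2 × 2.000) = 17.361 / 4.000 = 4.3403 m/s².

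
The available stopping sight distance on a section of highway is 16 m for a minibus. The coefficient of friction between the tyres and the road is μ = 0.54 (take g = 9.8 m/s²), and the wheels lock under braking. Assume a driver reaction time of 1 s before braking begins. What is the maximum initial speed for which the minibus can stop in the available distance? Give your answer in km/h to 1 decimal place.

Maximum speed ≈ 31.5 km/h

a = μg = 0.54 × 9.8 = 5.292 m/s².
Stopping distance: v·t_r + v²/(2a) = 16 with t_r = 1 s and a = 5.292 m/s².
So v² + 10.584 v − 169.34 = 0.
Positive root: v = −a·t_r + √((a·t_r)² + 2a·d) = −5.292 + √(28.005 + 169.34) = 8.7560 m/s.
8.7560 m/s × 3.6 = 31.522 km/h.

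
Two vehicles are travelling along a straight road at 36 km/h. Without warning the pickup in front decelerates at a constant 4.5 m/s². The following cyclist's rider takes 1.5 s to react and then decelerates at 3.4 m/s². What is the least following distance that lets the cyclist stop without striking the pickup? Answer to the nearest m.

36 km/h ÷ 3.6 = 10.0000 m/s.
Leader travels v²/(2a_L) = 100.000 / 9.000 = 11.111 m before stopping.
Follower covers v·t_r = 10.0000 × 1.5 = 15.000 m while reacting, then v²/(2a_F) = 100.000 / 6.800 = 14.706 m while braking, for a total of 15.000 + 14.706 = 29.706 m.
Since a_F ≤ a_L and the follower starts braking later, the follower is never slower than the leader, so the closest approach is when both have stopped.
Minimum gap = 29.706 − 11.111 = 18.595 m.

Minimum gap ≈ 19 m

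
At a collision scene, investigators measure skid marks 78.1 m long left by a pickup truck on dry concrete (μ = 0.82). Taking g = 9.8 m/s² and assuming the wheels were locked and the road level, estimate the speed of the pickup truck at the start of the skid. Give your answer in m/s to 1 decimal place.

Initial speed ≈ 35.4 m/s

Deceleration a = μg = 0.82 × 9.8 = 8.036 m/s².
v = √(2a·d) = √(2 × 8.036 × 78.1) = √1255.223 = 35.4291 m/s.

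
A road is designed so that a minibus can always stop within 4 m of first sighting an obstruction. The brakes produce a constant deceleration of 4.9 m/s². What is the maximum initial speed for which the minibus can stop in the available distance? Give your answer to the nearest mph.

v²/(2a) = d ⇒ v = √(2 × 4.900 × 4) = √39.20 = 6.2610 m/s.
6.2610 m/s ÷ 0.44704 = 14.005 mph.

Maximum speed ≈ 14 mph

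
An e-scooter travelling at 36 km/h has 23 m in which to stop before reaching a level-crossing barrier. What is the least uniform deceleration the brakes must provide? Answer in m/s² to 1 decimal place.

Required deceleration ≈ 2.2 m/s²

36 km/h ÷ 3.6 = 10.0000 m/s.
v² = 2a·d ⇒ a = v²/(2d) = 10.0000² / (2 × 23.000) = 100.000 / 46.000 = 2.1739 m/s².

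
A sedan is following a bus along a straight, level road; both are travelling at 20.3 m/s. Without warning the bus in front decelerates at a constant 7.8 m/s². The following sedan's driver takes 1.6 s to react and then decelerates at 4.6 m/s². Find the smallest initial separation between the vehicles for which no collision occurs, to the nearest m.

Minimum gap ≈ 51 m

Leader travels v²/(2a_L) = 412.090 / 15.600 = 26.416 m before stopping.
Follower covers v·t_r = 20.3000 × 1.6 = 32.480 m while reacting, then v²/(2a_F) = 412.090 / 9.200 = 44.792 m while braking, for a total of 32.480 + 44.792 = 77.272 m.
Since a_F ≤ a_L and the follower starts braking later, the follower is never slower than the leader, so the closest approach is when both have stopped.
Minimum gap = 77.272 − 26.416 = 50.856 m.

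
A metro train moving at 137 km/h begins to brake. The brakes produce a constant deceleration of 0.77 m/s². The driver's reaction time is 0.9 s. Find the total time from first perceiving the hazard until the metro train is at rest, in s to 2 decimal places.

Total time ≈ 50.32 s

137 km/h ÷ 3.6 = 38.0556 m/s.
Braking time = v/a = 38.0556 / 0.770 = 49.423 s.
Total = 0.9 + 49.423 = 50.323 s.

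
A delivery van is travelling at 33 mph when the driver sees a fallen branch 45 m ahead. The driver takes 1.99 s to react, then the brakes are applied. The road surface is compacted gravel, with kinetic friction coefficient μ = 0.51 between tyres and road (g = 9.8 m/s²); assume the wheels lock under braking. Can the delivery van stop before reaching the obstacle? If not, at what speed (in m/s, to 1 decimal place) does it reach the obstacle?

No — it strikes the obstacle at 7.8 m/s

33 mph × 0.44704 = 14.7523 m/s.
a = μg = 0.51 × 9.8 = 4.998 m/s².
Reaction distance = 14.7523 × 1.99 = 29.357 m.
Braking distance needed to stop: v²/(2a) = 217.630 / 9.996 = 21.772 m, so total needed = 29.357 + 21.772 = 51.129 m > 45 m — it cannot stop.
Distance remaining when braking begins: 45 − 29.357 = 15.643 m.
v² = v₀² − 2a·d = 217.630 − 2 × 4.998 × 15.643 = 61.263 m²/s².
v = √61.263 = 7.827 m/s.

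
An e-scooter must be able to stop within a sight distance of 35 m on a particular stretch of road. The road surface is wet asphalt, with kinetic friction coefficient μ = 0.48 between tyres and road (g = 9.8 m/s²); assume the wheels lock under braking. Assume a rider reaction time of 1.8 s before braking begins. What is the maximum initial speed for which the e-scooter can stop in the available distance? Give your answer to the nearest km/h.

Maximum speed ≈ 42 km/h

a = μg = 0.48 × 9.8 = 4.704 m/s².
Stopping distance: v·t_r + v²/(2a) = 35 with t_r = 1.8 s and a = 4.704 m/s².
So v² + 16.934 v − 329.28 = 0.
Positive root: v = −a·t_r + √((a·t_r)² + 2a·d) = −8.467 + √(71.690 + 329.28) = 11.5572 m/s.
11.5572 m/s × 3.6 = 41.606 km/h.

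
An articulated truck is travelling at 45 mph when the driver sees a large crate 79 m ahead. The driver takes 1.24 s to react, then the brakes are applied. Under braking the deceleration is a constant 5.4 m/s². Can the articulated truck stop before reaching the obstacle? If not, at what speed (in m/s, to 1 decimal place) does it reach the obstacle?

45 mph × 0.44704 = 20.1168 m/s.
Reaction distance = 20.1168 × 1.24 = 24.945 m.
Braking distance = v²/(2a) = 404.686 / 10.800 = 37.471 m.
Total stopping distance = 24.945 + 37.471 = 62.416 m, vs 79 m available — it stops with 79 − 62.416 = 16.584 m to spare.

Yes — it stops about 16.6 m short of the obstacle, so it never reaches it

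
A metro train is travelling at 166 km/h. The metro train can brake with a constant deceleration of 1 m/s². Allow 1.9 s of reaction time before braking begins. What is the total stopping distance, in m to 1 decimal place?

166 km/h ÷ 3.6 = 46.1111 m/s.
Reaction distance = v·t_r = 46.1111 × 1.9 = 87.611 m.
Braking distance = v²/(2a) = 46.1111² / (2 × 1.000) = 2126.234 / 2.000 = 1063.117 m.
Total = 87.611 + 1063.117 = 1150.728 m.

Total stopping distance ≈ 1150.7 m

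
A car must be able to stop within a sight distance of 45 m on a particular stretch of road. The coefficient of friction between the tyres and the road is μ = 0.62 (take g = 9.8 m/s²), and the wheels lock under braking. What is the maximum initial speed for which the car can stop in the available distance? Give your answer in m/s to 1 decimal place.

Maximum speed ≈ 23.4 m/s

a = μg = 0.62 × 9.8 = 6.076 m/s².
v²/(2a) = d ⇒ v = √(2 × 6.076 × 45) = √546.84 = 23.3846 m/s.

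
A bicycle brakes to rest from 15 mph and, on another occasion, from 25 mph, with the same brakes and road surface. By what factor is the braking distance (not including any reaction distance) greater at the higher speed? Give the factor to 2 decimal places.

Factor ≈ 2.78

Braking distance d = v²/(2a), so with a fixed, d ∝ v².
Factor = (25/15)² = 1.6667² = 2.7779.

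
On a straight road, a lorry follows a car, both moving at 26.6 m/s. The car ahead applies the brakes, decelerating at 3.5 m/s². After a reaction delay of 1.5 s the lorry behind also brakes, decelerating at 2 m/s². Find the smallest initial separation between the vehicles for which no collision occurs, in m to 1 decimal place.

Leader travels v²/(2a_L) = 707.560 / 7.000 = 101.080 m before stopping.
Follower covers v·t_r = 26.6000 × 1.5 = 39.900 m while reacting, then v²/(2a_F) = 707.560 / 4.000 = 176.890 m while braking, for a total of 39.900 + 176.890 = 216.790 m.
Since a_F ≤ a_L and the follower starts braking later, the follower is never slower than the leader, so the closest approach is when both have stopped.
Minimum gap = 216.790 − 101.080 = 115.710 m.

Minimum gap ≈ 115.7 m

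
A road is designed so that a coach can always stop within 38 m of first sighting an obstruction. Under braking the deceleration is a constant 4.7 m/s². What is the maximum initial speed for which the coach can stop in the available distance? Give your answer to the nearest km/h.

v²/(2a) = d ⇒ v = √(2 × 4.700 × 38) = √357.20 = 18.8997 m/s.
18.8997 m/s × 3.6 = 68.039 km/h.

Maximum speed ≈ 68 km/h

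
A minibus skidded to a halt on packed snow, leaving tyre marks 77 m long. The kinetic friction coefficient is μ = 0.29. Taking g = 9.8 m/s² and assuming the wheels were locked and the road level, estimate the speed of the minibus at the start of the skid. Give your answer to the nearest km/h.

Deceleration a = μg = 0.29 × 9.8 = 2.842 m/s².
v = √(2a·d) = √(2 × 2.842 × 77) = √437.668 = 20.9205 m/s.
= 20.9205 × 3.6 = 75.314 km/h.

Initial speed ≈ 75 km/h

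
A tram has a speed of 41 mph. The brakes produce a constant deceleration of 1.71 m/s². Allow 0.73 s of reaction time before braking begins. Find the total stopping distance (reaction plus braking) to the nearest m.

Total stopping distance ≈ 112 m

41 mph × 0.44704 = 18.3286 m/s.
Reaction distance = v·t_r = 18.3286 × 0.73 = 13.380 m.
Braking distance = v²/(2a) = 18.3286² / (2 × 1.710) = 335.938 / 3.420 = 98.227 m.
Total = 13.380 + 98.227 = 111.607 m.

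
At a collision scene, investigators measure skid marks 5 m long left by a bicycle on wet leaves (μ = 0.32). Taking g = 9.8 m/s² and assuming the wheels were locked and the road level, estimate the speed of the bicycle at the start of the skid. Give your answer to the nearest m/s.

Deceleration a = μg = 0.32 × 9.8 = 3.136 m/s².
v = √(2a·d) = √(2 × 3.136 × 5) = √31.360 = 5.6000 m/s.

Initial speed ≈ 6 m/s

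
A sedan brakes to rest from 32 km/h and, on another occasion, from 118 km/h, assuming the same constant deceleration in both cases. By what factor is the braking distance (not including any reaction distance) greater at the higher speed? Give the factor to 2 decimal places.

Braking distance d = v²/(2a), so with a fixed, d ∝ v².
Factor = (118/32)² = 3.6875² = 13.5977.

Factor ≈ 13.60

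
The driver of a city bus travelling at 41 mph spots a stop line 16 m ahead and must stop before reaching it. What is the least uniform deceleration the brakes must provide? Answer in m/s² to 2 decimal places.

Required deceleration ≈ 10.50 m/s²

41 mph × 0.44704 = 18.3286 m/s.
v² = 2a·d ⇒ a = v²/(2d) = 18.3286² / (2 × 16.000) = 335.938 / 32.000 = 10.4981 m/s².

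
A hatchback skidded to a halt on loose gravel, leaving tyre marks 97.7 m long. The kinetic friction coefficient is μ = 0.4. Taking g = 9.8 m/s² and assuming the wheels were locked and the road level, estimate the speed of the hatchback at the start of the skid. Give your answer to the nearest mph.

Initial speed ≈ 62 mph

Deceleration a = μg = 0.4 × 9.8 = 3.920 m/s².
v = √(2a·d) = √(2 × 3.920 × 97.7) = √765.968 = 27.6761 m/s.
= 27.6761 ÷ 0.44704 = 61.910 mph.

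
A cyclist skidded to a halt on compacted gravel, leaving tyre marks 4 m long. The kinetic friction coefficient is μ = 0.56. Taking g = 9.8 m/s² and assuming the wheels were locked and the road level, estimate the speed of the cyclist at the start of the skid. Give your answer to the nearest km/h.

Deceleration a = μg = 0.56 × 9.8 = 5.488 m/s².
v = √(2a·d) = √(2 × 5.488 × 4) = √43.904 = 6.6260 m/s.
= 6.6260 × 3.6 = 23.854 km/h.

Initial speed ≈ 24 km/h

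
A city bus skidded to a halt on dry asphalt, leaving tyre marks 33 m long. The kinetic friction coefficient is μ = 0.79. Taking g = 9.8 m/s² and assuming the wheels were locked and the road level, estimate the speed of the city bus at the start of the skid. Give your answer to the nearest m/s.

Deceleration a = μg = 0.79 × 9.8 = 7.742 m/s².
v = √(2a·d) = √(2 × 7.742 × 33) = √510.972 = 22.6047 m/s.

Initial speed ≈ 23 m/s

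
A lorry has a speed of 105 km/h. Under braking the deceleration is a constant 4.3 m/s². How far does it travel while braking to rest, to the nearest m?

105 km/h ÷ 3.6 = 29.1667 m/s.
Braking distance = v²/(2a) = 29.1667² / (2 × 4.300) = 850.696 / 8.600 = 98.918 m.

Braking distance ≈ 99 m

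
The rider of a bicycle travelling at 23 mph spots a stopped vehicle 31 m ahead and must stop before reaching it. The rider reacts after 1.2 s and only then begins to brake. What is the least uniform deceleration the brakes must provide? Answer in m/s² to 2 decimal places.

23 mph × 0.44704 = 10.2819 m/s.
Distance covered during reaction = 10.2819 × 1.2 = 12.338 m.
Distance available for braking: 31 − 12.338 = 18.662 m.
v² = 2a·d ⇒ a = v²/(2d) = 10.2819² / (2 × 18.662) = 105.717 / 37.324 = 2.8324 m/s².

Required deceleration ≈ 2.83 m/s²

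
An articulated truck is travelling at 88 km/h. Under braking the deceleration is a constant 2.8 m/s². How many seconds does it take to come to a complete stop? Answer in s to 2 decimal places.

Braking time ≈ 8.73 s

88 km/h ÷ 3.6 = 24.4444 m/s.
Braking time = v/a = 24.4444 / 2.800 = 8.730 s.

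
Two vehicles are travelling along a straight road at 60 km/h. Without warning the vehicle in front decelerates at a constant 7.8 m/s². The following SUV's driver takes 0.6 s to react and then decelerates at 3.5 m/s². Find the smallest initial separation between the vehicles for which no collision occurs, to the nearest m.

Minimum gap ≈ 32 m

60 km/h ÷ 3.6 = 16.6667 m/s.
Leader travels v²/(2a_L) = 277.779 / 15.600 = 17.806 m before stopping.
Follower covers v·t_r = 16.6667 × 0.6 = 10.000 m while reacting, then v²/(2a_F) = 277.779 / 7.000 = 39.683 m while braking, for a total of 10.000 + 39.683 = 49.683 m.
Since a_F ≤ a_L and the follower starts braking later, the follower is never slower than the leader, so the closest approach is when both have stopped.
Minimum gap = 49.683 − 17.806 = 31.877 m.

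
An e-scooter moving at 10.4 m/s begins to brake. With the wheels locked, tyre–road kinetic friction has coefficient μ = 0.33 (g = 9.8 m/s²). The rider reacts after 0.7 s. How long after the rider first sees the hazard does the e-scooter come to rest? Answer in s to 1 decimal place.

Total time ≈ 3.9 s

a = μg = 0.33 × 9.8 = 3.234 m/s².
Braking time = v/a = 10.4000 / 3.234 = 3.216 s.
Total = 0.7 + 3.216 = 3.916 s.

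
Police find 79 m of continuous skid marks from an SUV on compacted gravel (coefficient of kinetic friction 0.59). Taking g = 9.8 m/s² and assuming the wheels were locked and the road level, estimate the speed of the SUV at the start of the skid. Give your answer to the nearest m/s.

Deceleration a = μg = 0.59 × 9.8 = 5.782 m/s².
v = √(2a·d) = √(2 × 5.782 × 79) = √913.556 = 30.2251 m/s.

Initial speed ≈ 30 m/s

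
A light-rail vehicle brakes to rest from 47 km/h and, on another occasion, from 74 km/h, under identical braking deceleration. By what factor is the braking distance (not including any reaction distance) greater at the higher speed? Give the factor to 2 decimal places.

Braking distance d = v²/(2a), so with a fixed, d ∝ v².
Factor = (74/47)² = 1.5745² = 2.4791.

Factor ≈ 2.48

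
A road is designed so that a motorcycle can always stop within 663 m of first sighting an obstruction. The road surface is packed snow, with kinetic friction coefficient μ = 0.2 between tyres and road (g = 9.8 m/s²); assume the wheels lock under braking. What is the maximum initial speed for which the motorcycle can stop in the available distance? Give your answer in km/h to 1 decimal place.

Maximum speed ≈ 183.5 km/h

a = μg = 0.2 × 9.8 = 1.960 m/s².
v²/(2a) = d ⇒ v = √(2 × 1.960 × 663) = √2598.96 = 50.9800 m/s.
50.9800 m/s × 3.6 = 183.528 km/h.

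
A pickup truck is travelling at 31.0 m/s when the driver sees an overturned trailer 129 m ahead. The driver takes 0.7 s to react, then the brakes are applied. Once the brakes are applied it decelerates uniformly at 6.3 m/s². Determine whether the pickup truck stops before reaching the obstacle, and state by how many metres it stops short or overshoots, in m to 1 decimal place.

Yes — it stops 31.0 m short of the obstacle

Reaction distance = 31.0000 × 0.7 = 21.700 m.
Braking distance = v²/(2a) = 961.000 / 12.600 = 76.270 m.
Total stopping distance = 21.700 + 76.270 = 97.970 m, vs 129 m available — it stops with 129 − 97.970 = 31.030 m to spare.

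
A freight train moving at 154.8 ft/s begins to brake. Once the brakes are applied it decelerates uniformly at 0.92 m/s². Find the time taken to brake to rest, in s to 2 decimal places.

154.8 ft/s × 0.3048 = 47.1830 m/s.
Braking time = v/a = 47.1830 / 0.920 = 51.286 s.

Braking time ≈ 51.29 s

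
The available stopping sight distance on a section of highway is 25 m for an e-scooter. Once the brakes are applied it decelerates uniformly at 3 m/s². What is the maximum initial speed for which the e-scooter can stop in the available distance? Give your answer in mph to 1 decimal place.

Maximum speed ≈ 27.4 mph

v²/(2a) = d ⇒ v = √(2 × 3.000 × 25) = √150.00 = 12.2474 m/s.
12.2474 m/s ÷ 0.44704 = 27.397 mph.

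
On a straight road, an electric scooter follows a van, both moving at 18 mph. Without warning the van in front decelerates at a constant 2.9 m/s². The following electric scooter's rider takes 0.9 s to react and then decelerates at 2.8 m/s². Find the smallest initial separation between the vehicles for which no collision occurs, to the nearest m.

18 mph × 0.44704 = 8.0467 m/s.
Leader travels v²/(2a_L) = 64.749 / 5.800 = 11.164 m before stopping.
Follower covers v·t_r = 8.0467 × 0.9 = 7.242 m while reacting, then v²/(2a_F) = 64.749 / 5.600 = 11.562 m while braking, for a total of 7.242 + 11.562 = 18.804 m.
Since a_F ≤ a_L and the follower starts braking later, the follower is never slower than the leader, so the closest approach is when both have stopped.
Minimum gap = 18.804 − 11.164 = 7.640 m.

Minimum gap ≈ 8 m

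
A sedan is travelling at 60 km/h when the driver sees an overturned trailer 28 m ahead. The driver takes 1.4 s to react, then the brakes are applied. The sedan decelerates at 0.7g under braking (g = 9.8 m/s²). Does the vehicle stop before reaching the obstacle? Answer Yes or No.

60 km/h ÷ 3.6 = 16.6667 m/s.
a = 0.7 × 9.8 = 6.860 m/s².
Reaction distance = 16.6667 × 1.4 = 23.333 m.
Braking distance = v²/(2a) = 277.779 / 13.720 = 20.246 m.
Total stopping distance = 23.333 + 20.246 = 43.579 m, vs 28 m available — it cannot stop in time and overshoots by 43.579 − 28 = 15.579 m.

No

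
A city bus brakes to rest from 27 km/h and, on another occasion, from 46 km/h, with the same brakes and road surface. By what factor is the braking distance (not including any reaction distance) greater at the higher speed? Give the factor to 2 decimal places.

Braking distance d = v²/(2a), so with a fixed, d ∝ v².
Factor = (46/27)² = 1.7037² = 2.9026.

Factor ≈ 2.90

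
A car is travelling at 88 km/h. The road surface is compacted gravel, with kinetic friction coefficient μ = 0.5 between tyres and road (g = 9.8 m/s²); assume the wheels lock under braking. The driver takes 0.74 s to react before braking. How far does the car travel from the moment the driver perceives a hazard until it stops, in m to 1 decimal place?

88 km/h ÷ 3.6 = 24.4444 m/s.
a = μg = 0.5 × 9.8 = 4.900 m/s².
Reaction distance = v·t_r = 24.4444 × 0.74 = 18.089 m.
Braking distance = v²/(2a) = 24.4444² / (2 × 4.900) = 597.529 / 9.800 = 60.972 m.
Total = 18.089 + 60.972 = 79.061 m.

Total stopping distance ≈ 79.1 m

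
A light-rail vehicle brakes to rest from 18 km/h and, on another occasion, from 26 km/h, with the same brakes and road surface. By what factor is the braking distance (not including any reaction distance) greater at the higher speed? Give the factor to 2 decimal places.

Factor ≈ 2.09

Braking distance d = v²/(2a), so with a fixed, d ∝ v².
Factor = (26/18)² = 1.4444² = 2.0863.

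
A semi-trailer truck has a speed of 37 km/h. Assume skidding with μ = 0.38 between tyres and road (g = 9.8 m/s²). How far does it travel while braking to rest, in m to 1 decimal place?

37 km/h ÷ 3.6 = 10.2778 m/s.
a = μg = 0.38 × 9.8 = 3.724 m/s².
Braking distance = v²/(2a) = 10.2778² / (2 × 3.724) = 105.633 / 7.448 = 14.183 m.

Braking distance ≈ 14.2 m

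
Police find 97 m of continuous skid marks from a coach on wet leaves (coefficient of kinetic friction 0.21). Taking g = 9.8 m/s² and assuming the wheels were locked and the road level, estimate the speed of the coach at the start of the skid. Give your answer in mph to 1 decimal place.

Deceleration a = μg = 0.21 × 9.8 = 2.058 m/s².
v = √(2a·d) = √(2 × 2.058 × 97) = √399.252 = 19.9813 m/s.
= 19.9813 ÷ 0.44704 = 44.697 mph.

Initial speed ≈ 44.7 mph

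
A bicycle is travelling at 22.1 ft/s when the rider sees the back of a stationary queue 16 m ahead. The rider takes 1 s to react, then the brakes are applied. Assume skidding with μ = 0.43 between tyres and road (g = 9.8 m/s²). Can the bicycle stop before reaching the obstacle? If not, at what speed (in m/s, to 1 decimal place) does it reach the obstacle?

22.1 ft/s × 0.3048 = 6.7361 m/s.
a = μg = 0.43 × 9.8 = 4.214 m/s².
Reaction distance = 6.7361 × 1 = 6.736 m.
Braking distance = v²/(2a) = 45.375 / 8.428 = 5.384 m.
Total stopping distance = 6.736 + 5.384 = 12.120 m, vs 16 m available — it stops with 16 − 12.120 = 3.880 m to spare.

Yes — it stops about 3.9 m short of the obstacle, so it never reaches it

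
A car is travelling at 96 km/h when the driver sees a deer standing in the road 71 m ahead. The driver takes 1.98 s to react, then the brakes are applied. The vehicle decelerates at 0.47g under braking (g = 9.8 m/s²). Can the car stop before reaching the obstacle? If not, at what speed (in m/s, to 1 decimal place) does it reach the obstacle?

96 km/h ÷ 3.6 = 26.6667 m/s.
a = 0.47 × 9.8 = 4.606 m/s².
Reaction distance = 26.6667 × 1.98 = 52.800 m.
Braking distance needed to stop: v²/(2a) = 711.113 / 9.212 = 77.194 m, so total needed = 52.800 + 77.194 = 129.994 m > 71 m — it cannot stop.
Distance remaining when braking begins: 71 − 52.800 = 18.200 m.
v² = v₀² − 2a·d = 711.113 − 2 × 4.606 × 18.200 = 543.455 m²/s².
v = √543.455 = 23.312 m/s.

No — it strikes the obstacle at 23.3 m/s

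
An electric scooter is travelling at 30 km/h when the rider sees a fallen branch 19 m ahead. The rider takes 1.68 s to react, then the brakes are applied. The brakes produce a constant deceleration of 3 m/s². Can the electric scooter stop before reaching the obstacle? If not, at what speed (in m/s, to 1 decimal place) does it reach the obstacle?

30 km/h ÷ 3.6 = 8.3333 m/s.
Reaction distance = 8.3333 × 1.68 = 14.000 m.
Braking distance needed to stop: v²/(2a) = 69.444 / 6.000 = 11.574 m, so total needed = 14.000 + 11.574 = 25.574 m > 19 m — it cannot stop.
Distance remaining when braking begins: 19 − 14.000 = 5.000 m.
v² = v₀² − 2a·d = 69.444 − 2 × 3.000 × 5.000 = 39.444 m²/s².
v = √39.444 = 6.280 m/s.

No — it strikes the obstacle at 6.3 m/s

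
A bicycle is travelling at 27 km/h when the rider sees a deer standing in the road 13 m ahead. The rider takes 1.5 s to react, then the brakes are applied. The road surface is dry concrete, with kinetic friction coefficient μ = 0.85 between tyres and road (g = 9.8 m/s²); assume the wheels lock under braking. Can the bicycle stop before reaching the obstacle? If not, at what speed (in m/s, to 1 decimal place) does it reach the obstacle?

No — it strikes the obstacle at 5.2 m/s

27 km/h ÷ 3.6 = 7.5000 m/s.
a = μg = 0.85 × 9.8 = 8.330 m/s².
Reaction distance = 7.5000 × 1.5 = 11.250 m.
Braking distance needed to stop: v²/(2a) = 56.250 / 16.660 = 3.376 m, so total needed = 11.250 + 3.376 = 14.626 m > 13 m — it cannot stop.
Distance remaining when braking begins: 13 − 11.250 = 1.750 m.
v² = v₀² − 2a·d = 56.250 − 2 × 8.330 × 1.750 = 27.095 m²/s².
v = √27.095 = 5.205 m/s.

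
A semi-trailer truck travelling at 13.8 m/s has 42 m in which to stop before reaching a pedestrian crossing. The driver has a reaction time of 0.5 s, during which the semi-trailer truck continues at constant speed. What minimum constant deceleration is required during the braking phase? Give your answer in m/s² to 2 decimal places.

Required deceleration ≈ 2.71 m/s²

Distance covered during reaction = 13.8000 × 0.5 = 6.900 m.
Distance available for braking: 42 − 6.900 = 35.100 m.
v² = 2a·d ⇒ a = v²/(2d) = 13.8000² / (2 × 35.100) = 190.440 / 70.200 = 2.7128 m/s².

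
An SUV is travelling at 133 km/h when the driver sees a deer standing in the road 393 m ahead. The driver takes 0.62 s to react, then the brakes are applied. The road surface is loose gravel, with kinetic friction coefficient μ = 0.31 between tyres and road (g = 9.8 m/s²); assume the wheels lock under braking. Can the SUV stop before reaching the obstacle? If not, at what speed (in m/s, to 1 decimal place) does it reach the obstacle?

133 km/h ÷ 3.6 = 36.9444 m/s.
a = μg = 0.31 × 9.8 = 3.038 m/s².
Reaction distance = 36.9444 × 0.62 = 22.906 m.
Braking distance = v²/(2a) = 1364.889 / 6.076 = 224.636 m.
Total stopping distance = 22.906 + 224.636 = 247.542 m, vs 393 m available — it stops with 393 − 247.542 = 145.458 m to spare.

Yes — it stops about 145.5 m short of the obstacle, so it never reaches it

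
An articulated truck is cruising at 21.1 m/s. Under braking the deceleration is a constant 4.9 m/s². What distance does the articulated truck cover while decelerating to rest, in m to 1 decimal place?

Braking distance = v²/(2a) = 21.1000² / (2 × 4.900) = 445.210 / 9.800 = 45.430 m.

Braking distance ≈ 45.4 m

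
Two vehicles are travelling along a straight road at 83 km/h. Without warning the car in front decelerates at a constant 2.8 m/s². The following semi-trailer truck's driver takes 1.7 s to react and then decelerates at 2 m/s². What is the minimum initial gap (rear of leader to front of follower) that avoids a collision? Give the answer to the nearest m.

83 km/h ÷ 3.6 = 23.0556 m/s.
Leader travels v²/(2a_L) = 531.561 / 5.600 = 94.922 m before stopping.
Follower covers v·t_r = 23.0556 × 1.7 = 39.195 m while reacting, then v²/(2a_F) = 531.561 / 4.000 = 132.890 m while braking, for a total of 39.195 + 132.890 = 172.085 m.
Since a_F ≤ a_L and the follower starts braking later, the follower is never slower than the leader, so the closest approach is when both have stopped.
Minimum gap = 172.085 − 94.922 = 77.163 m.

Minimum gap ≈ 77 m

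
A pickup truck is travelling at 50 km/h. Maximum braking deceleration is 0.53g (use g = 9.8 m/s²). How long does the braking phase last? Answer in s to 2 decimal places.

Braking time ≈ 2.67 s

50 km/h ÷ 3.6 = 13.8889 m/s.
a = 0.53 × 9.8 = 5.194 m/s².
Braking time = v/a = 13.8889 / 5.194 = 2.674 s.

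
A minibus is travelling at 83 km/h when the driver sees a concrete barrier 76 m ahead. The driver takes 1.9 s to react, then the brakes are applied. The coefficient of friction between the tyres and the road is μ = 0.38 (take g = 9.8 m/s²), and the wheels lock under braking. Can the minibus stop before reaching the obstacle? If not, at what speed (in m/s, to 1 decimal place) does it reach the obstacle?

83 km/h ÷ 3.6 = 23.0556 m/s.
a = μg = 0.38 × 9.8 = 3.724 m/s².
Reaction distance = 23.0556 × 1.9 = 43.806 m.
Braking distance needed to stop: v²/(2a) = 531.561 / 7.448 = 71.370 m, so total needed = 43.806 + 71.370 = 115.176 m > 76 m — it cannot stop.
Distance remaining when braking begins: 76 − 43.806 = 32.194 m.
v² = v₀² − 2a·d = 531.561 − 2 × 3.724 × 32.194 = 291.780 m²/s².
v = √291.780 = 17.082 m/s.

No — it strikes the obstacle at 17.1 m/s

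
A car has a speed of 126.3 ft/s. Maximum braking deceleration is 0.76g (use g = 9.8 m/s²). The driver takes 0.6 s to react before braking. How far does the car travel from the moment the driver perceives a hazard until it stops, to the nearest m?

126.3 ft/s × 0.3048 = 38.4962 m/s.
a = 0.76 × 9.8 = 7.448 m/s².
Reaction distance = v·t_r = 38.4962 × 0.6 = 23.098 m.
Braking distance = v²/(2a) = 38.4962² / (2 × 7.448) = 1481.957 / 14.896 = 99.487 m.
Total = 23.098 + 99.487 = 122.585 m.

Total stopping distance ≈ 123 m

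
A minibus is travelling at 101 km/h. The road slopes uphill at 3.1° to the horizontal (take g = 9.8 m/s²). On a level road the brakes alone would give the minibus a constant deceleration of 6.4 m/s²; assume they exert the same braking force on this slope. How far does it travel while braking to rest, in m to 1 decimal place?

101 km/h ÷ 3.6 = 28.0556 m/s.
Gravity along the uphill slope adds to the braking deceleration: a_eff = 6.400 + 9.8·sin 3.1° = 6.400 + 0.530 = 6.930 m/s².
Braking distance = v²/(2a) = 28.0556² / (2 × 6.930) = 787.117 / 13.860 = 56.791 m.

Braking distance ≈ 56.8 m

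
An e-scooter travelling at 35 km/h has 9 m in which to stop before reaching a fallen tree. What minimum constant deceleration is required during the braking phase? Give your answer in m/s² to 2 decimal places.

Required deceleration ≈ 5.25 m/s²

35 km/h ÷ 3.6 = 9.7222 m/s.
v² = 2a·d ⇒ a = v²/(2d) = 9.7222² / (2 × 9.000) = 94.521 / 18.000 = 5.2512 m/s².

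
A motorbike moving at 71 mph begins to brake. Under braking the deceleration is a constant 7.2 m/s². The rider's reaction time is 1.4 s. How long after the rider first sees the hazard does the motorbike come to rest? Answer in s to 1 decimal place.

Total time ≈ 5.8 s

71 mph × 0.44704 = 31.7398 m/s.
Braking time = v/a = 31.7398 / 7.200 = 4.408 s.
Total = 1.4 + 4.408 = 5.808 s.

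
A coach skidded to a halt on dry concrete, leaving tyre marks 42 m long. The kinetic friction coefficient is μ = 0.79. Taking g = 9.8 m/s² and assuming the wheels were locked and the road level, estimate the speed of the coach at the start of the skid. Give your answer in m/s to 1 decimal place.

Deceleration a = μg = 0.79 × 9.8 = 7.742 m/s².
v = √(2a·d) = √(2 × 7.742 × 42) = √650.328 = 25.5015 m/s.

Initial speed ≈ 25.5 m/s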